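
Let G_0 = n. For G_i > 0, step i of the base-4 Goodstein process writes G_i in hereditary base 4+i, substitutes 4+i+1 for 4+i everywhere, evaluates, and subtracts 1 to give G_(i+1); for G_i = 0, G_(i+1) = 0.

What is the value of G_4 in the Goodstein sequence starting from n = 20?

i=0: 20 = 4^2 + 4 (b=4); 4→5: 5^2 + 5 = 30; 30−1 = 29
i=1: 29 = 5^2 + 4 (b=5); 5→6: 6^2 + 4 = 40; 40−1 = 39
i=2: 39 = 6^2 + 3 (b=6); 6→7: 7^2 + 3 = 52; 52−1 = 51
i=3: 51 = 7^2 + 2 (b=7); 7→8: 8^2 + 2 = 66; 66−1 = 65

65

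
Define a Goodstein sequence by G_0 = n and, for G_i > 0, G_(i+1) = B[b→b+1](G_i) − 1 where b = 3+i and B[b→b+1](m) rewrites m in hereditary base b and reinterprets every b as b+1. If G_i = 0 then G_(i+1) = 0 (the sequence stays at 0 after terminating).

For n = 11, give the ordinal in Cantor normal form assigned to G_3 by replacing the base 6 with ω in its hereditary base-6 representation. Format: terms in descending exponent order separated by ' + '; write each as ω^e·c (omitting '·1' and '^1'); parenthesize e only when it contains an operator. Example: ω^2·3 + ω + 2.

step 0: 11 = 3^2 + 2; sub 4 for 3: 4^2 + 2; = 18; G_1 = 18−1 = 17
step 1: 17 = 4^2 + 1; sub 5 for 4: 5^2 + 1; = 26; G_2 = 26−1 = 25
step 2: 25 = 5^2; sub 6 for 5: 6^2; = 36; G_3 = 36−1 = 35

ω·5 + 5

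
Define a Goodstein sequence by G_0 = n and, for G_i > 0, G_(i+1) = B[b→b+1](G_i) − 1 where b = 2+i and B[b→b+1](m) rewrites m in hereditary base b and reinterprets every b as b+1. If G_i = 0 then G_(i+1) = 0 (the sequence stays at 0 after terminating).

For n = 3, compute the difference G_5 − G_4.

G_0 = 3. HB_2(3) = 2 + 1. Bump = 4. G_1 = 3.
G_1 = 3. HB_3(3) = 3. Bump = 4. G_2 = 3.
G_2 = 3. HB_4(3) = 3. Bump = 3. G_3 = 2.
G_3 = 2. HB_5(2) = 2. Bump = 2. G_4 = 1.
G_4 = 1. HB_6(1) = 1. Bump = 1. G_5 = 0.

-1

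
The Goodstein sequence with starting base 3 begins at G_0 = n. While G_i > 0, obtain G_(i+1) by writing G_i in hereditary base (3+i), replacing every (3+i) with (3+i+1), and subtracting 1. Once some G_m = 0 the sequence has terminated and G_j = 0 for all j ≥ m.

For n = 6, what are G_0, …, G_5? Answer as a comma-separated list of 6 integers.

6, 7, 7, 7, 7, 7

step 0: 6 = 2·3; sub 4 for 3: 2·4; = 8; G_1 = 8−1 = 7
step 1: 7 = 4 + 3; sub 5 for 4: 5 + 3; = 8; G_2 = 8−1 = 7
step 2: 7 = 5 + 2; sub 6 for 5: 6 + 2; = 8; G_3 = 8−1 = 7
step 3: 7 = 6 + 1; sub 7 for 6: 7 + 1; = 8; G_4 = 8−1 = 7
step 4: 7 = 7; sub 8 for 7: 8; = 8; G_5 = 8−1 = 7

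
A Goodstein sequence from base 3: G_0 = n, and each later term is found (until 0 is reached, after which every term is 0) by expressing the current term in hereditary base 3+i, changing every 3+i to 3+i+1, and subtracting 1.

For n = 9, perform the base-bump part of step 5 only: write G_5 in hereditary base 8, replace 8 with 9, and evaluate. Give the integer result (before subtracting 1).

25

G_0 = 9. HB_3(9) = 3^2. Bump = 16. G_1 = 15.
G_1 = 15. HB_4(15) = 3·4 + 3. Bump = 18. G_2 = 17.
G_2 = 17. HB_5(17) = 3·5 + 2. Bump = 20. G_3 = 19.
G_3 = 19. HB_6(19) = 3·6 + 1. Bump = 22. G_4 = 21.
G_4 = 21. HB_7(21) = 3·7. Bump = 24. G_5 = 23.
G_5 = 23. HB_8(23) = 2·8 + 7. Bump = 25. G_6 = 24.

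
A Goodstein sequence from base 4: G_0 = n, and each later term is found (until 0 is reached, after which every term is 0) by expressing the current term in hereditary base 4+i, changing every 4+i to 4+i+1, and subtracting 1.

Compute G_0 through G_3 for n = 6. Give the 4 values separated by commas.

6, 6, 6, 6

G_0 = 6. HB_4(6) = 4 + 2. Bump = 7. G_1 = 6.
G_1 = 6. HB_5(6) = 5 + 1. Bump = 7. G_2 = 6.
G_2 = 6. HB_6(6) = 6. Bump = 7. G_3 = 6.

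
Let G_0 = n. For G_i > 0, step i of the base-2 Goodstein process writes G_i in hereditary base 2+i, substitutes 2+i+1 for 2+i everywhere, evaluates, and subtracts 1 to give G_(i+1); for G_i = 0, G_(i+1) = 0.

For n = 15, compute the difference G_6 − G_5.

144406599

(0) 15|_2 = 2^(2 + 1) + 2^2 + 2 + 1 ↦ 3^(3 + 1) + 3^3 + 3 + 1|_3 = 112 ⇒ 111
(1) 111|_3 = 3^(3 + 1) + 3^3 + 3 ↦ 4^(4 + 1) + 4^4 + 4|_4 = 1284 ⇒ 1283
(2) 1283|_4 = 4^(4 + 1) + 4^4 + 3 ↦ 5^(5 + 1) + 5^5 + 3|_5 = 18753 ⇒ 18752
(3) 18752|_5 = 5^(5 + 1) + 5^5 + 2 ↦ 6^(6 + 1) + 6^6 + 2|_6 = 326594 ⇒ 326593
(4) 326593|_6 = 6^(6 + 1) + 6^6 + 1 ↦ 7^(7 + 1) + 7^7 + 1|_7 = 6588345 ⇒ 6588344
(5) 6588344|_7 = 7^(7 + 1) + 7^7 ↦ 8^(8 + 1) + 8^8|_8 = 150994944 ⇒ 150994943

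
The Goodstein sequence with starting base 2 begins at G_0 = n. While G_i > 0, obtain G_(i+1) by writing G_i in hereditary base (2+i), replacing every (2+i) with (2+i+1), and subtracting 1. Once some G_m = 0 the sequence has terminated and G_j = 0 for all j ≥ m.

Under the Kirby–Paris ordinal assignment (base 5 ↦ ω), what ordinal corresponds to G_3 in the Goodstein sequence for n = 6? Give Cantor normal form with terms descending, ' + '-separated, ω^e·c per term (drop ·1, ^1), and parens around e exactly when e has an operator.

ω^ω

step 0: 6 = 2^2 + 2; sub 3 for 2: 3^3 + 3; = 30; G_1 = 30−1 = 29
step 1: 29 = 3^3 + 2; sub 4 for 3: 4^4 + 2; = 258; G_2 = 258−1 = 257
step 2: 257 = 4^4 + 1; sub 5 for 4: 5^5 + 1; = 3126; G_3 = 3126−1 = 3125
step 3: 3125 = 5^5; sub 6 for 5: 6^6; = 46656; G_4 = 46656−1 = 46655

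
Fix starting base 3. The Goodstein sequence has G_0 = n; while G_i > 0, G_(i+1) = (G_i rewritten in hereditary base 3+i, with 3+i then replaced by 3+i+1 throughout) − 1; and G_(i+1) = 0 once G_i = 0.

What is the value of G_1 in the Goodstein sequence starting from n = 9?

[0] 9 ≡ 3^2 (base 3). Lift 4: 16. −1: 15.
[1] 15 ≡ 3·4 + 3 (base 4). Lift 5: 18. −1: 17.

15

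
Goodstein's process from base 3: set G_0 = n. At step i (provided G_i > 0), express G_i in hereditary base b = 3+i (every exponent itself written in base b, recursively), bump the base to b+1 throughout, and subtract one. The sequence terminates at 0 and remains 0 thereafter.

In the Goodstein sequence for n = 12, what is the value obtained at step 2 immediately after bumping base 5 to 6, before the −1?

(0) 12|_3 = 3^2 + 3 ↦ 4^2 + 4|_4 = 20 ⇒ 19
(1) 19|_4 = 4^2 + 3 ↦ 5^2 + 3|_5 = 28 ⇒ 27
(2) 27|_5 = 5^2 + 2 ↦ 6^2 + 2|_6 = 38 ⇒ 37

38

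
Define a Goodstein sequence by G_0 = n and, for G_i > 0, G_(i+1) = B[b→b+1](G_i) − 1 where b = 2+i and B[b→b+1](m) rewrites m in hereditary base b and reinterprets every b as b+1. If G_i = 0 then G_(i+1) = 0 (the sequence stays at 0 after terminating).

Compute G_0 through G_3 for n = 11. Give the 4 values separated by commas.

11, 84, 1027, 15627

11 —HB2→ 2^(2 + 1) + 2 + 1 —bump→ 3^(3 + 1) + 3 + 1 = 85 —(−1)→ 84
84 —HB3→ 3^(3 + 1) + 3 —bump→ 4^(4 + 1) + 4 = 1028 —(−1)→ 1027
1027 —HB4→ 4^(4 + 1) + 3 —bump→ 5^(5 + 1) + 3 = 15628 —(−1)→ 15627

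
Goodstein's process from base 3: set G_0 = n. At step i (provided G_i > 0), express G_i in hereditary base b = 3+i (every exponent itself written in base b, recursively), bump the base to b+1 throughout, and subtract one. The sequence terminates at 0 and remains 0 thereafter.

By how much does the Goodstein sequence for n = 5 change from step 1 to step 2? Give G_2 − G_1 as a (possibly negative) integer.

[0] 5 ≡ 3 + 2 (base 3). Lift 4: 6. −1: 5.
[1] 5 ≡ 4 + 1 (base 4). Lift 5: 6. −1: 5.

0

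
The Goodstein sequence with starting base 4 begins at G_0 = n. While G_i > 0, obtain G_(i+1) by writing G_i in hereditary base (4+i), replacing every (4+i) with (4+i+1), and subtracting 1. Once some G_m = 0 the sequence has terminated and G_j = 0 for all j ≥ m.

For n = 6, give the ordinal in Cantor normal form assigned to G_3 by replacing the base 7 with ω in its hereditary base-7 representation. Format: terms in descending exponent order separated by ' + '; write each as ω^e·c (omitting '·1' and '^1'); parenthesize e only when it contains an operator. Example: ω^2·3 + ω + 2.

6

[0] 6 ≡ 4 + 2 (base 4). Lift 5: 7. −1: 6.
[1] 6 ≡ 5 + 1 (base 5). Lift 6: 7. −1: 6.
[2] 6 ≡ 6 (base 6). Lift 7: 7. −1: 6.
[3] 6 ≡ 6 (base 7). Lift 8: 6. −1: 5.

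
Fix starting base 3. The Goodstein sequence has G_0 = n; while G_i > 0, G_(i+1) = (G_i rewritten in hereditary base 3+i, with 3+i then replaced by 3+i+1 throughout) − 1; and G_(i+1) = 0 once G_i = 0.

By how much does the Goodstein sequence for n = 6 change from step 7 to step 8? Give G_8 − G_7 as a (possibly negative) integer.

[0] 6 ≡ 2·3 (base 3). Lift 4: 8. −1: 7.
[1] 7 ≡ 4 + 3 (base 4). Lift 5: 8. −1: 7.
[2] 7 ≡ 5 + 2 (base 5). Lift 6: 8. −1: 7.
[3] 7 ≡ 6 + 1 (base 6). Lift 7: 8. −1: 7.
[4] 7 ≡ 7 (base 7). Lift 8: 8. −1: 7.
[5] 7 ≡ 7 (base 8). Lift 9: 7. −1: 6.
[6] 6 ≡ 6 (base 9). Lift 10: 6. −1: 5.
[7] 5 ≡ 5 (base 10). Lift 11: 5. −1: 4.

-1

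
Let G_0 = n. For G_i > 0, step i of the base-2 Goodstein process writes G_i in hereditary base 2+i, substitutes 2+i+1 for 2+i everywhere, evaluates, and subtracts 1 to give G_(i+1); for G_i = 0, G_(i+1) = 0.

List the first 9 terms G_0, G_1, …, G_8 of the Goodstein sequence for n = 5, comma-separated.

G_0 = 5. HB_2(5) = 2^2 + 1. Bump = 28. G_1 = 27.
G_1 = 27. HB_3(27) = 3^3. Bump = 256. G_2 = 255.
G_2 = 255. HB_4(255) = 3·4^3 + 3·4^2 + 3·4 + 3. Bump = 468. G_3 = 467.
G_3 = 467. HB_5(467) = 3·5^3 + 3·5^2 + 3·5 + 2. Bump = 776. G_4 = 775.
G_4 = 775. HB_6(775) = 3·6^3 + 3·6^2 + 3·6 + 1. Bump = 1198. G_5 = 1197.
G_5 = 1197. HB_7(1197) = 3·7^3 + 3·7^2 + 3·7. Bump = 1752. G_6 = 1751.
G_6 = 1751. HB_8(1751) = 3·8^3 + 3·8^2 + 2·8 + 7. Bump = 2455. G_7 = 2454.
G_7 = 2454. HB_9(2454) = 3·9^3 + 3·9^2 + 2·9 + 6. Bump = 3326. G_8 = 3325.

5, 27, 255, 467, 775, 1197, 1751, 2454, 3325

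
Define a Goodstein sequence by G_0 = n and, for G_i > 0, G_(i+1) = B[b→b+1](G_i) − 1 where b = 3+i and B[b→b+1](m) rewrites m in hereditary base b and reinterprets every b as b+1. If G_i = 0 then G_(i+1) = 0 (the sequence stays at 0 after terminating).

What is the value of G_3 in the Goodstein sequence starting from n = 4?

3

base 3: 4 = 3 + 1; at 4: 4 + 1 = 5; next = 4
base 4: 4 = 4; at 5: 5 = 5; next = 4
base 5: 4 = 4; at 6: 4 = 4; next = 3
base 6: 3 = 3; at 7: 3 = 3; next = 2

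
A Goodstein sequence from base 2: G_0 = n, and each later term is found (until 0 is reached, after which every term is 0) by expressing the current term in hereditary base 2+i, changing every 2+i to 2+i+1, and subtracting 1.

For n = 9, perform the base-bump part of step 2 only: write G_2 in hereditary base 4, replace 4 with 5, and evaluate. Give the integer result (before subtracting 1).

9843

9 —HB2→ 2^(2 + 1) + 1 —bump→ 3^(3 + 1) + 1 = 82 —(−1)→ 81
81 —HB3→ 3^(3 + 1) —bump→ 4^(4 + 1) = 1024 —(−1)→ 1023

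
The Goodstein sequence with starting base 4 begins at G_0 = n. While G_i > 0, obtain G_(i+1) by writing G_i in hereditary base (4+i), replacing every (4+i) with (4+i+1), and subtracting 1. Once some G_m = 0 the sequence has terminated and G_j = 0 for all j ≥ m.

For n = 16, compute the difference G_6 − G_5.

[0] 16 ≡ 4^2 (base 4). Lift 5: 25. −1: 24.
[1] 24 ≡ 4·5 + 4 (base 5). Lift 6: 28. −1: 27.
[2] 27 ≡ 4·6 + 3 (base 6). Lift 7: 31. −1: 30.
[3] 30 ≡ 4·7 + 2 (base 7). Lift 8: 34. −1: 33.
[4] 33 ≡ 4·8 + 1 (base 8). Lift 9: 37. −1: 36.
[5] 36 ≡ 4·9 (base 9). Lift 10: 40. −1: 39.

3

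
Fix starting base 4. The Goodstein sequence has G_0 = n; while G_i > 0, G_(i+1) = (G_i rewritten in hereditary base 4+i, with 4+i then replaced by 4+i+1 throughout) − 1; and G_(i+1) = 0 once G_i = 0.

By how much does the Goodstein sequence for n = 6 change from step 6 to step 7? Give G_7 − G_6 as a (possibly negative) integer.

step 0: 6 = 4 + 2; sub 5 for 4: 5 + 2; = 7; G_1 = 7−1 = 6
step 1: 6 = 5 + 1; sub 6 for 5: 6 + 1; = 7; G_2 = 7−1 = 6
step 2: 6 = 6; sub 7 for 6: 7; = 7; G_3 = 7−1 = 6
step 3: 6 = 6; sub 8 for 7: 6; = 6; G_4 = 6−1 = 5
step 4: 5 = 5; sub 9 for 8: 5; = 5; G_5 = 5−1 = 4
step 5: 4 = 4; sub 10 for 9: 4; = 4; G_6 = 4−1 = 3
step 6: 3 = 3; sub 11 for 10: 3; = 3; G_7 = 3−1 = 2

-1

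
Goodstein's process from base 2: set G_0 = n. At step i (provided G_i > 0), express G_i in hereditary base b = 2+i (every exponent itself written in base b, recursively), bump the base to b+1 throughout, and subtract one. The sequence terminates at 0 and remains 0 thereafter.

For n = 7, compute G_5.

step 0: 7 = 2^2 + 2 + 1; sub 3 for 2: 3^3 + 3 + 1; = 31; G_1 = 31−1 = 30
step 1: 30 = 3^3 + 3; sub 4 for 3: 4^4 + 4; = 260; G_2 = 260−1 = 259
step 2: 259 = 4^4 + 3; sub 5 for 4: 5^5 + 3; = 3128; G_3 = 3128−1 = 3127
step 3: 3127 = 5^5 + 2; sub 6 for 5: 6^6 + 2; = 46658; G_4 = 46658−1 = 46657
step 4: 46657 = 6^6 + 1; sub 7 for 6: 7^7 + 1; = 823544; G_5 = 823544−1 = 823543
step 5: 823543 = 7^7; sub 8 for 7: 8^8; = 16777216; G_6 = 16777216−1 = 16777215

823543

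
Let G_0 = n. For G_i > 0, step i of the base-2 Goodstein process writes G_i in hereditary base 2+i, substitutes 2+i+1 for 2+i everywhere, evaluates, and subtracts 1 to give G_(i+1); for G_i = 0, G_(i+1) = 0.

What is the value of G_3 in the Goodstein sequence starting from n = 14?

18750

(0) 14|_2 = 2^(2 + 1) + 2^2 + 2 ↦ 3^(3 + 1) + 3^3 + 3|_3 = 111 ⇒ 110
(1) 110|_3 = 3^(3 + 1) + 3^3 + 2 ↦ 4^(4 + 1) + 4^4 + 2|_4 = 1282 ⇒ 1281
(2) 1281|_4 = 4^(4 + 1) + 4^4 + 1 ↦ 5^(5 + 1) + 5^5 + 1|_5 = 18751 ⇒ 18750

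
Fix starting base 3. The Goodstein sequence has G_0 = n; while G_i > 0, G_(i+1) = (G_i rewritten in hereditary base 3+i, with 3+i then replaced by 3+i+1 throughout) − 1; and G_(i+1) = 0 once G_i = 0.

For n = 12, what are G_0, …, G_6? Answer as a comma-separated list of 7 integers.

(0) 12|_3 = 3^2 + 3 ↦ 4^2 + 4|_4 = 20 ⇒ 19
(1) 19|_4 = 4^2 + 3 ↦ 5^2 + 3|_5 = 28 ⇒ 27
(2) 27|_5 = 5^2 + 2 ↦ 6^2 + 2|_6 = 38 ⇒ 37
(3) 37|_6 = 6^2 + 1 ↦ 7^2 + 1|_7 = 50 ⇒ 49
(4) 49|_7 = 7^2 ↦ 8^2|_8 = 64 ⇒ 63
(5) 63|_8 = 7·8 + 7 ↦ 7·9 + 7|_9 = 70 ⇒ 69

12, 19, 27, 37, 49, 63, 69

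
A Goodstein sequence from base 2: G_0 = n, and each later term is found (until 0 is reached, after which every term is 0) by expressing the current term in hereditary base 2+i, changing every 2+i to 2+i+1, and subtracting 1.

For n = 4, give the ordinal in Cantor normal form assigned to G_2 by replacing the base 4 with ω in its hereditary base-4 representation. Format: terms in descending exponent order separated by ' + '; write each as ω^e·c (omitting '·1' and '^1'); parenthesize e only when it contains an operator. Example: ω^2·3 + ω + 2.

step 0: 4 = 2^2; sub 3 for 2: 3^3; = 27; G_1 = 27−1 = 26
step 1: 26 = 2·3^2 + 2·3 + 2; sub 4 for 3: 2·4^2 + 2·4 + 2; = 42; G_2 = 42−1 = 41

ω^2·2 + ω·2 + 1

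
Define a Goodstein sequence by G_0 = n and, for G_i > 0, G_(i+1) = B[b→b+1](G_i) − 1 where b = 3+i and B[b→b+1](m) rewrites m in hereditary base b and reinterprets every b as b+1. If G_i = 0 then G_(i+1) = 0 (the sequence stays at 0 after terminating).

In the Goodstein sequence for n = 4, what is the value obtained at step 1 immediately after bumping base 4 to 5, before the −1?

G_0=4  [base 3] 3 + 1  →[3↦4]→  4 + 1 = 5  −1 ⇒ G_1=4
G_1=4  [base 4] 4  →[4↦5]→  5 = 5  −1 ⇒ G_2=4

5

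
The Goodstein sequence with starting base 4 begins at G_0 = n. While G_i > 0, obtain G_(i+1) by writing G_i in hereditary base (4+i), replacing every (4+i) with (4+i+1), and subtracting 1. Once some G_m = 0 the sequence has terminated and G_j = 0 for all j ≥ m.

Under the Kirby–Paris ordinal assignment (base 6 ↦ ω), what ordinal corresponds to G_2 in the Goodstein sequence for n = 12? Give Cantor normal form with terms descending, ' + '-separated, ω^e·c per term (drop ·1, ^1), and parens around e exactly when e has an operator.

ω·2 + 3

12 —HB4→ 3·4 —bump→ 3·5 = 15 —(−1)→ 14
14 —HB5→ 2·5 + 4 —bump→ 2·6 + 4 = 16 —(−1)→ 15
15 —HB6→ 2·6 + 3 —bump→ 2·7 + 3 = 17 —(−1)→ 16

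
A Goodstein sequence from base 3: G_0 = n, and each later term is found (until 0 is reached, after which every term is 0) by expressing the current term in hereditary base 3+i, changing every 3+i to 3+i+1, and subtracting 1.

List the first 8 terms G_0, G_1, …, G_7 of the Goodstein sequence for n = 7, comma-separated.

base 3: 7 = 2·3 + 1; at 4: 2·4 + 1 = 9; next = 8
base 4: 8 = 2·4; at 5: 2·5 = 10; next = 9
base 5: 9 = 5 + 4; at 6: 6 + 4 = 10; next = 9
base 6: 9 = 6 + 3; at 7: 7 + 3 = 10; next = 9
base 7: 9 = 7 + 2; at 8: 8 + 2 = 10; next = 9
base 8: 9 = 8 + 1; at 9: 9 + 1 = 10; next = 9
base 9: 9 = 9; at 10: 10 = 10; next = 9

7, 8, 9, 9, 9, 9, 9, 9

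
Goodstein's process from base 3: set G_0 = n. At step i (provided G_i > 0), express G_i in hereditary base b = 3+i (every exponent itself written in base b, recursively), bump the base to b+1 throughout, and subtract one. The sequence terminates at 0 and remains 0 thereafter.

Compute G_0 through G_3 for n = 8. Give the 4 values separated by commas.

8, 9, 10, 11

base 3: 8 = 2·3 + 2; at 4: 2·4 + 2 = 10; next = 9
base 4: 9 = 2·4 + 1; at 5: 2·5 + 1 = 11; next = 10
base 5: 10 = 2·5; at 6: 2·6 = 12; next = 11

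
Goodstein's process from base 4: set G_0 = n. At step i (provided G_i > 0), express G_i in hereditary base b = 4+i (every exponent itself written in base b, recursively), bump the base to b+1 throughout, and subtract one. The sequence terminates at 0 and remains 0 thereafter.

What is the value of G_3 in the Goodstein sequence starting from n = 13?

(0) 13|_4 = 3·4 + 1 ↦ 3·5 + 1|_5 = 16 ⇒ 15
(1) 15|_5 = 3·5 ↦ 3·6|_6 = 18 ⇒ 17
(2) 17|_6 = 2·6 + 5 ↦ 2·7 + 5|_7 = 19 ⇒ 18

18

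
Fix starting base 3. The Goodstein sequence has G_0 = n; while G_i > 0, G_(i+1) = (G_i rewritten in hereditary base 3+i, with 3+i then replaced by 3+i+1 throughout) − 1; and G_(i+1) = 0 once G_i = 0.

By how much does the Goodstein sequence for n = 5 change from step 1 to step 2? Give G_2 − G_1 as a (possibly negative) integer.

i=0: 5 = 3 + 2 (b=3); 3→4: 4 + 2 = 6; 6−1 = 5
i=1: 5 = 4 + 1 (b=4); 4→5: 5 + 1 = 6; 6−1 = 5

0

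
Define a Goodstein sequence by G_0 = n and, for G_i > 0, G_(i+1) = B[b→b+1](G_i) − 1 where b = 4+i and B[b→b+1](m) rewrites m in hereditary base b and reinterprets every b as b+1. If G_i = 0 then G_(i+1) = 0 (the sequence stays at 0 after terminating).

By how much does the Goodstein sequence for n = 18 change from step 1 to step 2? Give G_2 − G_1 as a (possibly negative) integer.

[0] 18 ≡ 4^2 + 2 (base 4). Lift 5: 27. −1: 26.
[1] 26 ≡ 5^2 + 1 (base 5). Lift 6: 37. −1: 36.

10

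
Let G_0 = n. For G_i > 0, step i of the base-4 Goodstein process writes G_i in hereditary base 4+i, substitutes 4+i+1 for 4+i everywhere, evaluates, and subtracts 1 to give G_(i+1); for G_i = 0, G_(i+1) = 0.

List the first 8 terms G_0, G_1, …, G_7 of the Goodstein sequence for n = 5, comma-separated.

i=0: 5 = 4 + 1 (b=4); 4→5: 5 + 1 = 6; 6−1 = 5
i=1: 5 = 5 (b=5); 5→6: 6 = 6; 6−1 = 5
i=2: 5 = 5 (b=6); 6→7: 5 = 5; 5−1 = 4
i=3: 4 = 4 (b=7); 7→8: 4 = 4; 4−1 = 3
i=4: 3 = 3 (b=8); 8→9: 3 = 3; 3−1 = 2
i=5: 2 = 2 (b=9); 9→10: 2 = 2; 2−1 = 1
i=6: 1 = 1 (b=10); 10→11: 1 = 1; 1−1 = 0

5, 5, 5, 4, 3, 2, 1, 0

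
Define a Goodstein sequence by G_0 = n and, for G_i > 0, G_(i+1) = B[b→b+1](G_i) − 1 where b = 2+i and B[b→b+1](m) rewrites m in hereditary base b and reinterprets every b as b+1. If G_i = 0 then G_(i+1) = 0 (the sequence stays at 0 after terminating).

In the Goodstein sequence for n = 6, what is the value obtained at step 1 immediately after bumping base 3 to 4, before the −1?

6 —HB2→ 2^2 + 2 —bump→ 3^3 + 3 = 30 —(−1)→ 29
29 —HB3→ 3^3 + 2 —bump→ 4^4 + 2 = 258 —(−1)→ 257

258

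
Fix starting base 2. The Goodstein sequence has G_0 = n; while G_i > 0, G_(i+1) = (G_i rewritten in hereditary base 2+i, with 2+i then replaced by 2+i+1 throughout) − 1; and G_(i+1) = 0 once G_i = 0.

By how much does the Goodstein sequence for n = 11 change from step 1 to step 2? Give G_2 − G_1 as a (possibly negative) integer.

943

G_0 = 11. HB_2(11) = 2^(2 + 1) + 2 + 1. Bump = 85. G_1 = 84.
G_1 = 84. HB_3(84) = 3^(3 + 1) + 3. Bump = 1028. G_2 = 1027.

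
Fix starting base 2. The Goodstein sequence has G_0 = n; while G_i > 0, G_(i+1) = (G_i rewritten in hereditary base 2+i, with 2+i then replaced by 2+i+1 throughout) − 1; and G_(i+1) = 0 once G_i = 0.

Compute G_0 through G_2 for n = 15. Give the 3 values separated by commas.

15, 111, 1283

i=0: 15 = 2^(2 + 1) + 2^2 + 2 + 1 (b=2); 2→3: 3^(3 + 1) + 3^3 + 3 + 1 = 112; 112−1 = 111
i=1: 111 = 3^(3 + 1) + 3^3 + 3 (b=3); 3→4: 4^(4 + 1) + 4^4 + 4 = 1284; 1284−1 = 1283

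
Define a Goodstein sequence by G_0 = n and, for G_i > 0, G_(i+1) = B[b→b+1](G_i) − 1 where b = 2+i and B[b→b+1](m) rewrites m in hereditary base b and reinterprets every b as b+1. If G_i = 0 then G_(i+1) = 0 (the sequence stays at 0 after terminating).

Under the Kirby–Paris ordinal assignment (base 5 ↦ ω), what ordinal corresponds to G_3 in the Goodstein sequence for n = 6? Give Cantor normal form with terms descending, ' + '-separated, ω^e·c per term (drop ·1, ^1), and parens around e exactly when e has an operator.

G_0 = 6. HB_2(6) = 2^2 + 2. Bump = 30. G_1 = 29.
G_1 = 29. HB_3(29) = 3^3 + 2. Bump = 258. G_2 = 257.
G_2 = 257. HB_4(257) = 4^4 + 1. Bump = 3126. G_3 = 3125.
G_3 = 3125. HB_5(3125) = 5^5. Bump = 46656. G_4 = 46655.

ω^ω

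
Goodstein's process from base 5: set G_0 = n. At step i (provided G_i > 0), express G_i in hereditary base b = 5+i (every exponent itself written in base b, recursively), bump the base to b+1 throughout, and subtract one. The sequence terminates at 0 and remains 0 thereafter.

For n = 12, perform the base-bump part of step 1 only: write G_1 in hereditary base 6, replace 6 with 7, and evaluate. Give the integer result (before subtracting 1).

G_0 = 12. HB_5(12) = 2·5 + 2. Bump = 14. G_1 = 13.
G_1 = 13. HB_6(13) = 2·6 + 1. Bump = 15. G_2 = 14.

15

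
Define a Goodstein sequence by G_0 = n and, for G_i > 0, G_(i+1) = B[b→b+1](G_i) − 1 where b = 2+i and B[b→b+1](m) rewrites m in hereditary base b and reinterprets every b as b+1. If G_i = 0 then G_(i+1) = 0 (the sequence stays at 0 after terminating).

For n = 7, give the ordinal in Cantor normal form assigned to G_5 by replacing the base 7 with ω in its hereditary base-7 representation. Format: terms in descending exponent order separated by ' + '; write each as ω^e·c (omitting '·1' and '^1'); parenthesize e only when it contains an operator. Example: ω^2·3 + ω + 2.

ω^ω

base 2: 7 = 2^2 + 2 + 1; at 3: 3^3 + 3 + 1 = 31; next = 30
base 3: 30 = 3^3 + 3; at 4: 4^4 + 4 = 260; next = 259
base 4: 259 = 4^4 + 3; at 5: 5^5 + 3 = 3128; next = 3127
base 5: 3127 = 5^5 + 2; at 6: 6^6 + 2 = 46658; next = 46657
base 6: 46657 = 6^6 + 1; at 7: 7^7 + 1 = 823544; next = 823543
base 7: 823543 = 7^7; at 8: 8^8 = 16777216; next = 16777215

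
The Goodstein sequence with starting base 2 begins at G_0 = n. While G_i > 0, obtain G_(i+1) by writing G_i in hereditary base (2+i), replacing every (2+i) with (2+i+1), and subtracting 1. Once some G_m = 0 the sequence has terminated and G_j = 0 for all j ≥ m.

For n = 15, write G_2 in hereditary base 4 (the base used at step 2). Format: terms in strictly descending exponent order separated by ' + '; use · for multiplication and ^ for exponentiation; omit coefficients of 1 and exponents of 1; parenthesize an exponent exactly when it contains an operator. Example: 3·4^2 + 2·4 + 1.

G_0 = 15. HB_2(15) = 2^(2 + 1) + 2^2 + 2 + 1. Bump = 112. G_1 = 111.
G_1 = 111. HB_3(111) = 3^(3 + 1) + 3^3 + 3. Bump = 1284. G_2 = 1283.

4^(4 + 1) + 4^4 + 3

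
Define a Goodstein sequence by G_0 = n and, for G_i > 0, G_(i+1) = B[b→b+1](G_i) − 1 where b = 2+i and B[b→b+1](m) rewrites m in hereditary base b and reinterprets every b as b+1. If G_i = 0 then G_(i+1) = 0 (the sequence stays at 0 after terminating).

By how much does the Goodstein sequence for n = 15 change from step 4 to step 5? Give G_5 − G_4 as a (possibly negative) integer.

base 2: 15 = 2^(2 + 1) + 2^2 + 2 + 1; at 3: 3^(3 + 1) + 3^3 + 3 + 1 = 112; next = 111
base 3: 111 = 3^(3 + 1) + 3^3 + 3; at 4: 4^(4 + 1) + 4^4 + 4 = 1284; next = 1283
base 4: 1283 = 4^(4 + 1) + 4^4 + 3; at 5: 5^(5 + 1) + 5^5 + 3 = 18753; next = 18752
base 5: 18752 = 5^(5 + 1) + 5^5 + 2; at 6: 6^(6 + 1) + 6^6 + 2 = 326594; next = 326593
base 6: 326593 = 6^(6 + 1) + 6^6 + 1; at 7: 7^(7 + 1) + 7^7 + 1 = 6588345; next = 6588344

6261751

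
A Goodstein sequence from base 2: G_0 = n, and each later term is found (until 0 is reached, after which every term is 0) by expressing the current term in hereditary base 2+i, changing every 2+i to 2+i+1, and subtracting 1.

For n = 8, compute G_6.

33554571

i=0: 8 = 2^(2 + 1) (b=2); 2→3: 3^(3 + 1) = 81; 81−1 = 80
i=1: 80 = 2·3^3 + 2·3^2 + 2·3 + 2 (b=3); 3→4: 2·4^4 + 2·4^2 + 2·4 + 2 = 554; 554−1 = 553
i=2: 553 = 2·4^4 + 2·4^2 + 2·4 + 1 (b=4); 4→5: 2·5^5 + 2·5^2 + 2·5 + 1 = 6311; 6311−1 = 6310
i=3: 6310 = 2·5^5 + 2·5^2 + 2·5 (b=5); 5→6: 2·6^6 + 2·6^2 + 2·6 = 93396; 93396−1 = 93395
i=4: 93395 = 2·6^6 + 2·6^2 + 6 + 5 (b=6); 6→7: 2·7^7 + 2·7^2 + 7 + 5 = 1647196; 1647196−1 = 1647195
i=5: 1647195 = 2·7^7 + 2·7^2 + 7 + 4 (b=7); 7→8: 2·8^8 + 2·8^2 + 8 + 4 = 33554572; 33554572−1 = 33554571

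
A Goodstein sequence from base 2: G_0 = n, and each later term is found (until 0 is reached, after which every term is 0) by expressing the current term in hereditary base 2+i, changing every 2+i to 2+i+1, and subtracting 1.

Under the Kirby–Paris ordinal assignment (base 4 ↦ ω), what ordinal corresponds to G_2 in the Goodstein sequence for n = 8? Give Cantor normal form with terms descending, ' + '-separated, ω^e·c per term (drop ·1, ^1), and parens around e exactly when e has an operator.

G_0=8  [base 2] 2^(2 + 1)  →[2↦3]→  3^(3 + 1) = 81  −1 ⇒ G_1=80
G_1=80  [base 3] 2·3^3 + 2·3^2 + 2·3 + 2  →[3↦4]→  2·4^4 + 2·4^2 + 2·4 + 2 = 554  −1 ⇒ G_2=553
G_2=553  [base 4] 2·4^4 + 2·4^2 + 2·4 + 1  →[4↦5]→  2·5^5 + 2·5^2 + 2·5 + 1 = 6311  −1 ⇒ G_3=6310

ω^ω·2 + ω^2·2 + ω·2 + 1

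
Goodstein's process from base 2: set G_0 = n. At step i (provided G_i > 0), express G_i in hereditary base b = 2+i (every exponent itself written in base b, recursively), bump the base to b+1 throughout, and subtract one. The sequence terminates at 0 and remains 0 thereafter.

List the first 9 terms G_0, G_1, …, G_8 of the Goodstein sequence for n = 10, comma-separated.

10, 83, 1025, 15625, 279935, 4215754, 84073323, 1937434592, 50000555551

G_0 = 10. HB_2(10) = 2^(2 + 1) + 2. Bump = 84. G_1 = 83.
G_1 = 83. HB_3(83) = 3^(3 + 1) + 2. Bump = 1026. G_2 = 1025.
G_2 = 1025. HB_4(1025) = 4^(4 + 1) + 1. Bump = 15626. G_3 = 15625.
G_3 = 15625. HB_5(15625) = 5^(5 + 1). Bump = 279936. G_4 = 279935.
G_4 = 279935. HB_6(279935) = 5·6^6 + 5·6^5 + 5·6^4 + 5·6^3 + 5·6^2 + 5·6 + 5. Bump = 4215755. G_5 = 4215754.
G_5 = 4215754. HB_7(4215754) = 5·7^7 + 5·7^5 + 5·7^4 + 5·7^3 + 5·7^2 + 5·7 + 4. Bump = 84073324. G_6 = 84073323.
G_6 = 84073323. HB_8(84073323) = 5·8^8 + 5·8^5 + 5·8^4 + 5·8^3 + 5·8^2 + 5·8 + 3. Bump = 1937434593. G_7 = 1937434592.
G_7 = 1937434592. HB_9(1937434592) = 5·9^9 + 5·9^5 + 5·9^4 + 5·9^3 + 5·9^2 + 5·9 + 2. Bump = 50000555552. G_8 = 50000555551.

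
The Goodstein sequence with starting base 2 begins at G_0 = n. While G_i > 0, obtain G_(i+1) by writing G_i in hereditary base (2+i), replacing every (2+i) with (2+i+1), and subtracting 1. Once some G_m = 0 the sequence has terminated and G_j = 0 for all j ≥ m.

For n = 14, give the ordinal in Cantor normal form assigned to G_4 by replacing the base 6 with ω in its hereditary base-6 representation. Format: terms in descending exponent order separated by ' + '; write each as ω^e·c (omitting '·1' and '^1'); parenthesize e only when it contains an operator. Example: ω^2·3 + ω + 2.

[0] 14 ≡ 2^(2 + 1) + 2^2 + 2 (base 2). Lift 3: 111. −1: 110.
[1] 110 ≡ 3^(3 + 1) + 3^3 + 2 (base 3). Lift 4: 1282. −1: 1281.
[2] 1281 ≡ 4^(4 + 1) + 4^4 + 1 (base 4). Lift 5: 18751. −1: 18750.
[3] 18750 ≡ 5^(5 + 1) + 5^5 (base 5). Lift 6: 326592. −1: 326591.
[4] 326591 ≡ 6^(6 + 1) + 5·6^5 + 5·6^4 + 5·6^3 + 5·6^2 + 5·6 + 5 (base 6). Lift 7: 5862841. −1: 5862840.

ω^(ω + 1) + ω^5·5 + ω^4·5 + ω^3·5 + ω^2·5 + ω·5 + 5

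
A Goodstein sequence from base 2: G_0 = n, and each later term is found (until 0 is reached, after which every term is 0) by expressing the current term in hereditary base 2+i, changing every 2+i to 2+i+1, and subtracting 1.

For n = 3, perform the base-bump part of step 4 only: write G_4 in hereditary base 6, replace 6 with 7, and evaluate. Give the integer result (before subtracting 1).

1

base 2: 3 = 2 + 1; at 3: 3 + 1 = 4; next = 3
base 3: 3 = 3; at 4: 4 = 4; next = 3
base 4: 3 = 3; at 5: 3 = 3; next = 2
base 5: 2 = 2; at 6: 2 = 2; next = 1
base 6: 1 = 1; at 7: 1 = 1; next = 0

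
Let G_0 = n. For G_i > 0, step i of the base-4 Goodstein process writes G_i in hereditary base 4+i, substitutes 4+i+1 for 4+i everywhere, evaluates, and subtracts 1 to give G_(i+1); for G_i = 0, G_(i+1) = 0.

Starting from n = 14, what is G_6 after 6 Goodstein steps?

i=0: 14 = 3·4 + 2 (b=4); 4→5: 3·5 + 2 = 17; 17−1 = 16
i=1: 16 = 3·5 + 1 (b=5); 5→6: 3·6 + 1 = 19; 19−1 = 18
i=2: 18 = 3·6 (b=6); 6→7: 3·7 = 21; 21−1 = 20
i=3: 20 = 2·7 + 6 (b=7); 7→8: 2·8 + 6 = 22; 22−1 = 21
i=4: 21 = 2·8 + 5 (b=8); 8→9: 2·9 + 5 = 23; 23−1 = 22
i=5: 22 = 2·9 + 4 (b=9); 9→10: 2·10 + 4 = 24; 24−1 = 23
i=6: 23 = 2·10 + 3 (b=10); 10→11: 2·11 + 3 = 25; 25−1 = 24

23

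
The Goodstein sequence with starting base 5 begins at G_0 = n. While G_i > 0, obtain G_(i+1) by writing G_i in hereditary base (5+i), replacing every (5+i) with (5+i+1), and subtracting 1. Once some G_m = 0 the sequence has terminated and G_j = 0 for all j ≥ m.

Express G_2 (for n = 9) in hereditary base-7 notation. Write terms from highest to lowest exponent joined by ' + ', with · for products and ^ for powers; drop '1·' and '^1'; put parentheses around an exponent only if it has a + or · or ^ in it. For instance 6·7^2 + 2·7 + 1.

(0) 9|_5 = 5 + 4 ↦ 6 + 4|_6 = 10 ⇒ 9
(1) 9|_6 = 6 + 3 ↦ 7 + 3|_7 = 10 ⇒ 9
(2) 9|_7 = 7 + 2 ↦ 8 + 2|_8 = 10 ⇒ 9

7 + 2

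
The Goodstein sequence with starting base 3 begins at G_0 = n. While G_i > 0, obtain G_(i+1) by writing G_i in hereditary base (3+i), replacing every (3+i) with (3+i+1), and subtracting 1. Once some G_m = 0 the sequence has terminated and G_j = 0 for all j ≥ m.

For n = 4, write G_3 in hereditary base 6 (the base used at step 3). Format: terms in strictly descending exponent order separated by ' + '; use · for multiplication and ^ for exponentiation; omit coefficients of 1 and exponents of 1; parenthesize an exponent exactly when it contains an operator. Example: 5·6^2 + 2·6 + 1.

step 0: 4 = 3 + 1; sub 4 for 3: 4 + 1; = 5; G_1 = 5−1 = 4
step 1: 4 = 4; sub 5 for 4: 5; = 5; G_2 = 5−1 = 4
step 2: 4 = 4; sub 6 for 5: 4; = 4; G_3 = 4−1 = 3

3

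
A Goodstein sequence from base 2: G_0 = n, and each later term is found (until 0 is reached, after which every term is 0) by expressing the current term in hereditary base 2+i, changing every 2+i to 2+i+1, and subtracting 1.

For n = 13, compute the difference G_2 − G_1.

13 —HB2→ 2^(2 + 1) + 2^2 + 1 —bump→ 3^(3 + 1) + 3^3 + 1 = 109 —(−1)→ 108
108 —HB3→ 3^(3 + 1) + 3^3 —bump→ 4^(4 + 1) + 4^4 = 1280 —(−1)→ 1279

1171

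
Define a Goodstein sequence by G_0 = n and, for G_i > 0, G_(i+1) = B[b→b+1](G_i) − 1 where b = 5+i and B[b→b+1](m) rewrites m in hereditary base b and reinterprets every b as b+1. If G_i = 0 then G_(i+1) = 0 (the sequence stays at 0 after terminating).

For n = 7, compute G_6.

4

[0] 7 ≡ 5 + 2 (base 5). Lift 6: 8. −1: 7.
[1] 7 ≡ 6 + 1 (base 6). Lift 7: 8. −1: 7.
[2] 7 ≡ 7 (base 7). Lift 8: 8. −1: 7.
[3] 7 ≡ 7 (base 8). Lift 9: 7. −1: 6.
[4] 6 ≡ 6 (base 9). Lift 10: 6. −1: 5.
[5] 5 ≡ 5 (base 10). Lift 11: 5. −1: 4.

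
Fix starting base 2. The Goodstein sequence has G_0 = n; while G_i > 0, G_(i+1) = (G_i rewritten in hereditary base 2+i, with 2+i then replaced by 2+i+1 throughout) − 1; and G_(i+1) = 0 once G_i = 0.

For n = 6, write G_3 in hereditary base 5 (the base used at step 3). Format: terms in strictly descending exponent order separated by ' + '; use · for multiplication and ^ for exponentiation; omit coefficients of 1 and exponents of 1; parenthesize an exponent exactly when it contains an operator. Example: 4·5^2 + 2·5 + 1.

6 —HB2→ 2^2 + 2 —bump→ 3^3 + 3 = 30 —(−1)→ 29
29 —HB3→ 3^3 + 2 —bump→ 4^4 + 2 = 258 —(−1)→ 257
257 —HB4→ 4^4 + 1 —bump→ 5^5 + 1 = 3126 —(−1)→ 3125
3125 —HB5→ 5^5 —bump→ 6^6 = 46656 —(−1)→ 46655

5^5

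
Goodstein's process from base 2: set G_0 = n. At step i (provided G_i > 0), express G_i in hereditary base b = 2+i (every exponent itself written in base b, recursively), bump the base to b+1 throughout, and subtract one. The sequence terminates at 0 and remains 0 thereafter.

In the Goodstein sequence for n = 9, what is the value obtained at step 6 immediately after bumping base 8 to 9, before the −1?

1162263922

base 2: 9 = 2^(2 + 1) + 1; at 3: 3^(3 + 1) + 1 = 82; next = 81
base 3: 81 = 3^(3 + 1); at 4: 4^(4 + 1) = 1024; next = 1023
base 4: 1023 = 3·4^4 + 3·4^3 + 3·4^2 + 3·4 + 3; at 5: 3·5^5 + 3·5^3 + 3·5^2 + 3·5 + 3 = 9843; next = 9842
base 5: 9842 = 3·5^5 + 3·5^3 + 3·5^2 + 3·5 + 2; at 6: 3·6^6 + 3·6^3 + 3·6^2 + 3·6 + 2 = 140744; next = 140743
base 6: 140743 = 3·6^6 + 3·6^3 + 3·6^2 + 3·6 + 1; at 7: 3·7^7 + 3·7^3 + 3·7^2 + 3·7 + 1 = 2471827; next = 2471826
base 7: 2471826 = 3·7^7 + 3·7^3 + 3·7^2 + 3·7; at 8: 3·8^8 + 3·8^3 + 3·8^2 + 3·8 = 50333400; next = 50333399
base 8: 50333399 = 3·8^8 + 3·8^3 + 3·8^2 + 2·8 + 7; at 9: 3·9^9 + 3·9^3 + 3·9^2 + 2·9 + 7 = 1162263922; next = 1162263921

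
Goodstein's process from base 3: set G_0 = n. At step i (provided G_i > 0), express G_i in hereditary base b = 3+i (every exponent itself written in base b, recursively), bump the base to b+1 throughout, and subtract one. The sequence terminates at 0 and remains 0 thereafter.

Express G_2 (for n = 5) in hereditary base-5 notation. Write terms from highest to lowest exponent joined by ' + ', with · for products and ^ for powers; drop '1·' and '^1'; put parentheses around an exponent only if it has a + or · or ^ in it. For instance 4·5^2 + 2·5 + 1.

5

i=0: 5 = 3 + 2 (b=3); 3→4: 4 + 2 = 6; 6−1 = 5
i=1: 5 = 4 + 1 (b=4); 4→5: 5 + 1 = 6; 6−1 = 5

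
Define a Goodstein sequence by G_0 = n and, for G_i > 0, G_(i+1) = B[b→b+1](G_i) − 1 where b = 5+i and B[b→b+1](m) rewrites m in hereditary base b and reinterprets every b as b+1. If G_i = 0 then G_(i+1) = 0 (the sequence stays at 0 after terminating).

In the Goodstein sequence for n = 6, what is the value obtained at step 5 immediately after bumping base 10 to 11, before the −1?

3

step 0: 6 = 5 + 1; sub 6 for 5: 6 + 1; = 7; G_1 = 7−1 = 6
step 1: 6 = 6; sub 7 for 6: 7; = 7; G_2 = 7−1 = 6
step 2: 6 = 6; sub 8 for 7: 6; = 6; G_3 = 6−1 = 5
step 3: 5 = 5; sub 9 for 8: 5; = 5; G_4 = 5−1 = 4
step 4: 4 = 4; sub 10 for 9: 4; = 4; G_5 = 4−1 = 3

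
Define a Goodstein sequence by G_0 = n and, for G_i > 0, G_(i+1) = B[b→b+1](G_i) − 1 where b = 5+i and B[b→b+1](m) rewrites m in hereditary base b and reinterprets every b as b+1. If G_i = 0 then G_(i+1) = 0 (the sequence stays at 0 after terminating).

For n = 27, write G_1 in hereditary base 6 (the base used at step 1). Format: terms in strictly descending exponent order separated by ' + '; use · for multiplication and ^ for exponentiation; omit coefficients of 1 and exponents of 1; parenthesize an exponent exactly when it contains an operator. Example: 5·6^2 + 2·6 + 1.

base 5: 27 = 5^2 + 2; at 6: 6^2 + 2 = 38; next = 37
base 6: 37 = 6^2 + 1; at 7: 7^2 + 1 = 50; next = 49

6^2 + 1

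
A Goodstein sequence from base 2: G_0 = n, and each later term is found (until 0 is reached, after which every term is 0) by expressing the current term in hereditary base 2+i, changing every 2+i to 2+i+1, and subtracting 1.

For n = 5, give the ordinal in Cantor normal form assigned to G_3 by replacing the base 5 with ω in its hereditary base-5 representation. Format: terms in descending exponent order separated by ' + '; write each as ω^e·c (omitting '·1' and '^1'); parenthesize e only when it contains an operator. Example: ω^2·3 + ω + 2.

ω^3·3 + ω^2·3 + ω·3 + 2

5 —HB2→ 2^2 + 1 —bump→ 3^3 + 1 = 28 —(−1)→ 27
27 —HB3→ 3^3 —bump→ 4^4 = 256 —(−1)→ 255
255 —HB4→ 3·4^3 + 3·4^2 + 3·4 + 3 —bump→ 3·5^3 + 3·5^2 + 3·5 + 3 = 468 —(−1)→ 467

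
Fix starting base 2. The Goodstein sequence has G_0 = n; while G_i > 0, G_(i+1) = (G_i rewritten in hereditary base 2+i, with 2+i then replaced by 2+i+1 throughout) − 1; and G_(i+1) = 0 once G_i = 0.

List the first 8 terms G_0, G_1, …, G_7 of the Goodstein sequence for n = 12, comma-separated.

i=0: 12 = 2^(2 + 1) + 2^2 (b=2); 2→3: 3^(3 + 1) + 3^3 = 108; 108−1 = 107
i=1: 107 = 3^(3 + 1) + 2·3^2 + 2·3 + 2 (b=3); 3→4: 4^(4 + 1) + 2·4^2 + 2·4 + 2 = 1066; 1066−1 = 1065
i=2: 1065 = 4^(4 + 1) + 2·4^2 + 2·4 + 1 (b=4); 4→5: 5^(5 + 1) + 2·5^2 + 2·5 + 1 = 15686; 15686−1 = 15685
i=3: 15685 = 5^(5 + 1) + 2·5^2 + 2·5 (b=5); 5→6: 6^(6 + 1) + 2·6^2 + 2·6 = 280020; 280020−1 = 280019
i=4: 280019 = 6^(6 + 1) + 2·6^2 + 6 + 5 (b=6); 6→7: 7^(7 + 1) + 2·7^2 + 7 + 5 = 5764911; 5764911−1 = 5764910
i=5: 5764910 = 7^(7 + 1) + 2·7^2 + 7 + 4 (b=7); 7→8: 8^(8 + 1) + 2·8^2 + 8 + 4 = 134217868; 134217868−1 = 134217867
i=6: 134217867 = 8^(8 + 1) + 2·8^2 + 8 + 3 (b=8); 8→9: 9^(9 + 1) + 2·9^2 + 9 + 3 = 3486784575; 3486784575−1 = 3486784574

12, 107, 1065, 15685, 280019, 5764910, 134217867, 3486784574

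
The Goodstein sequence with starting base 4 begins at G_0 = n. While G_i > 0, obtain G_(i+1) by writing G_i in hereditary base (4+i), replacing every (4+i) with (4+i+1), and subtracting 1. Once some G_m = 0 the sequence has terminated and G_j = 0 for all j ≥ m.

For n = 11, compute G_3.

G_0=11  [base 4] 2·4 + 3  →[4↦5]→  2·5 + 3 = 13  −1 ⇒ G_1=12
G_1=12  [base 5] 2·5 + 2  →[5↦6]→  2·6 + 2 = 14  −1 ⇒ G_2=13
G_2=13  [base 6] 2·6 + 1  →[6↦7]→  2·7 + 1 = 15  −1 ⇒ G_3=14
G_3=14  [base 7] 2·7  →[7↦8]→  2·8 = 16  −1 ⇒ G_4=15

14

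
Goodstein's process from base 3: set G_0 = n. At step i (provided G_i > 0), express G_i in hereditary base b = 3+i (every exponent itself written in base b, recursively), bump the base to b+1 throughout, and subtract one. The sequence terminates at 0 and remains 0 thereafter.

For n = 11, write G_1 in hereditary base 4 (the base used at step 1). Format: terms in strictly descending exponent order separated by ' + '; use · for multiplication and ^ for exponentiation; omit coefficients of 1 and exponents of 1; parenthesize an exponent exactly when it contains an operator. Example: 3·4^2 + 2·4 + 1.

11 —HB3→ 3^2 + 2 —bump→ 4^2 + 2 = 18 —(−1)→ 17
17 —HB4→ 4^2 + 1 —bump→ 5^2 + 1 = 26 —(−1)→ 25

4^2 + 1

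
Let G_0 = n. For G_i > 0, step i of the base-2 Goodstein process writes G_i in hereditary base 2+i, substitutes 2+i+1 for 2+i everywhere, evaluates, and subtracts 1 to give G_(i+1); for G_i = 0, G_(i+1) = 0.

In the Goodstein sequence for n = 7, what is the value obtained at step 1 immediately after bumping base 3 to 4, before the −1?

260

[0] 7 ≡ 2^2 + 2 + 1 (base 2). Lift 3: 31. −1: 30.
[1] 30 ≡ 3^3 + 3 (base 3). Lift 4: 260. −1: 259.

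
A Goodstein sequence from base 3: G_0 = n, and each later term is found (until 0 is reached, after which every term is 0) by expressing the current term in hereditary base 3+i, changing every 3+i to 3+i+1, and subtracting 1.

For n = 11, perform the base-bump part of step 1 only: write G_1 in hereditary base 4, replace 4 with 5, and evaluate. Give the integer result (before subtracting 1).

26

G_0 = 11. HB_3(11) = 3^2 + 2. Bump = 18. G_1 = 17.
G_1 = 17. HB_4(17) = 4^2 + 1. Bump = 26. G_2 = 25.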